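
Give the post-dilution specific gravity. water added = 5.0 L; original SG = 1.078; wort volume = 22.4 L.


SG_new = 1 + (SG_old − 1)·V_old/(V_old + V_water)
pts = (1.078 − 1)·1000·22.4/(22.4 + 5.0) = 63.7664
SG_new = 1 + 63.7664/1000

1.0638


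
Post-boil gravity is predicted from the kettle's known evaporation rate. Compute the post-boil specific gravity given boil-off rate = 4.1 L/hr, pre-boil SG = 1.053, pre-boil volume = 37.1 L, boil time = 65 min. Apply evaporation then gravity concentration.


V_post = V_pre − rate·(t/60);  SG_post = 1 + (SG_pre−1)·V_pre/V_post
V_post = 37.1 − 4.1·(65/60) = 32.6583
SG_post = 1 + (1.053 − 1)·37.1/32.6583

1.0602


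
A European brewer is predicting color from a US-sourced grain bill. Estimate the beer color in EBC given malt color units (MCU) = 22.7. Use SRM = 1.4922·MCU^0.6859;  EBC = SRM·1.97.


SRM = 1.4922·22.7^0.6859 = 12.7036
EBC = 12.7036·1.97

25.0260 EBC


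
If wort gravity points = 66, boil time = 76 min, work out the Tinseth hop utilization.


U = 1.65·0.000125^(GP/1000) · (1 − e^(−0.04·t))/4.15
bigness = 1.65·0.000125^(66/1000) = 0.9118
boil_factor = (1 − e^(−0.04·76))/4.15 = 0.2294
U = 0.9118 · 0.2294

0.2092


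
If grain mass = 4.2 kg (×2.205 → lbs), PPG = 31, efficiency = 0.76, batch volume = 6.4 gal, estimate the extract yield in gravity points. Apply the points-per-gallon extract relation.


points = lbs × PPG × eff / vol
lbs = 4.2 × 2.205 = 9.2610
points = 9.2610 × 31 × 0.76 / 6.4

34.0921 points


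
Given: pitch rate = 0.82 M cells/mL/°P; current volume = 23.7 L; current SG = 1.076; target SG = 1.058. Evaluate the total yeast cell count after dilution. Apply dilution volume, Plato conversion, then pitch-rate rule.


V_w = V·((SG_c−1)/(SG_t−1)−1);  °P = 259 − 259/SG_t;  cells = rate·(V+V_w)·°P
V_w = 23.7·((1.076−1)/(1.058−1)−1) = 7.3552
V_final = 23.7 + 7.3552 = 31.0552
°P = 259 − 259/1.058 = 14.1985
cells = 0.82·31.0552·14.1985

361.5679 billion cells


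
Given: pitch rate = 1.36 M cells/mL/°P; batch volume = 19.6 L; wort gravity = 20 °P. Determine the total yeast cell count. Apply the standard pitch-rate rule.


cells (billions) = rate · V_L · °P
cells = 1.36 · 19.6 · 20

533.1200 billion cells


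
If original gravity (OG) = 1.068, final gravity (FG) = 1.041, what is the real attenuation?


AA = (OG−FG)/(OG−1)·100;  RA = AA·0.8192
AA = (1.068 − 1.041)/(1.068 − 1)·100 = 39.7059
RA = 39.7059·0.8192

32.5271 %


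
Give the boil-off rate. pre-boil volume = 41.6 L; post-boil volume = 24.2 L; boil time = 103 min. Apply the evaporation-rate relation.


rate = (V_pre − V_post) / (t_min/60)
rate = (41.6 − 24.2) / (103/60)

10.1359 L/hr


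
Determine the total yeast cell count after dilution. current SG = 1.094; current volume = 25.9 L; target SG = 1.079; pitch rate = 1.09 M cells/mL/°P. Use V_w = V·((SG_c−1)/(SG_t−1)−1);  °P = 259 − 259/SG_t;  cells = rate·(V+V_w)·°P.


V_w = 25.9·((1.094−1)/(1.079−1)−1) = 4.9177
V_final = 25.9 + 4.9177 = 30.8177
°P = 259 − 259/1.079 = 18.9629
cells = 1.09·30.8177·18.9629

636.9897 billion cells


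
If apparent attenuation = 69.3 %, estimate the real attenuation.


RA = AA · 0.8192
RA = 69.3 · 0.8192

56.7706 %


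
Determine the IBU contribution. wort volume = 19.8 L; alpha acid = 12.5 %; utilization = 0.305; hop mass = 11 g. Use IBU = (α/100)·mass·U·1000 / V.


IBU = (12.5/100)·11·0.305·1000 / 19.8

21.1806 IBU


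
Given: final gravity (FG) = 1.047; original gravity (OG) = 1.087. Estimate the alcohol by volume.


ABV = (OG − FG) · 131.25
ABV = (1.087 − 1.047) · 131.25

5.2500 % ABV


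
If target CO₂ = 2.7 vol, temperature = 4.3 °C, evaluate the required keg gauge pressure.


psi = vols/(0.01821 + 0.09011·e^(−0.04·T)) − 14.695
psi = 2.7/(0.01821 + 0.09011·e^(−0.04·4.3)) − 14.695

14.0038 psi


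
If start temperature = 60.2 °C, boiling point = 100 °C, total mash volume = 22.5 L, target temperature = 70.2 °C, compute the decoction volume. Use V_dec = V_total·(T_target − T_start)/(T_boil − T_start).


V_dec = 22.5·(70.2 − 60.2)/(100 − 60.2)

5.6533 L


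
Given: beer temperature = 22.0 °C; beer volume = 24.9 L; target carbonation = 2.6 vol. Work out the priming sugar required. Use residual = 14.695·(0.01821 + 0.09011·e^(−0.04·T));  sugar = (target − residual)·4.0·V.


residual = 14.695·(0.01821 + 0.09011·e^(−0.04·22.0)) = 0.8168
sugar = (2.6 − 0.8168)·4.0·24.9

177.6030 g


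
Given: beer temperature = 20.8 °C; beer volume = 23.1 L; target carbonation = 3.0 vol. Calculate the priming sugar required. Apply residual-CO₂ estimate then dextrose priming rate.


residual = 14.695·(0.01821 + 0.09011·e^(−0.04·T));  sugar = (target − residual)·4.0·V
residual = 14.695·(0.01821 + 0.09011·e^(−0.04·20.8)) = 0.8438
sugar = (3.0 − 0.8438)·4.0·23.1

199.2288 g


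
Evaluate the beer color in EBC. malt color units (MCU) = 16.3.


SRM = 1.4922·MCU^0.6859;  EBC = SRM·1.97
SRM = 1.4922·16.3^0.6859 = 10.1220
EBC = 10.1220·1.97

19.9403 EBC


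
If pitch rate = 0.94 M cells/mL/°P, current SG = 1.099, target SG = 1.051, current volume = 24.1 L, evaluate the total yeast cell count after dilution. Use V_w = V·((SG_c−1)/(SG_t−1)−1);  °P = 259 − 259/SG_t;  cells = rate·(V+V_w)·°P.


V_w = 24.1·((1.099−1)/(1.051−1)−1) = 22.6824
V_final = 24.1 + 22.6824 = 46.7824
°P = 259 − 259/1.051 = 12.5680
cells = 0.94·46.7824·12.5680

552.6843 billion cells


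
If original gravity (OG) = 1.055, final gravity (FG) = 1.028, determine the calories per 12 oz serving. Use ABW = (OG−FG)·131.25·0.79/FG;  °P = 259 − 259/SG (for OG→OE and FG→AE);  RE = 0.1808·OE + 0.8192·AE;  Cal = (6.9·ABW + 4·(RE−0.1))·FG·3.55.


ABW = (1.055 − 1.028)·131.25·0.79/1.028 = 2.7233
OE = 259 − 259/1.055 = 13.5024 °P
AE = 259 − 259/1.028 = 7.0545 °P
RE = 0.1808·13.5024 + 0.8192·7.0545 = 8.2203 °P
Cal = (6.9·2.7233 + 4·(8.2203−0.1))·1.028·3.55

187.1115 kcal


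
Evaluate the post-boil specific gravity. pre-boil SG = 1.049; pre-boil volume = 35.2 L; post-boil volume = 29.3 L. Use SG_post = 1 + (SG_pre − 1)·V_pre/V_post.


pts_pre = (1.049 − 1)·1000 = 49.0000
pts_post = 49.0000·35.2/29.3 = 58.8669
SG_post = 1 + 58.8669/1000

1.0589


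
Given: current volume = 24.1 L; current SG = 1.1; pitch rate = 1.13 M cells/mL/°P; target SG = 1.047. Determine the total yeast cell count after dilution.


V_w = V·((SG_c−1)/(SG_t−1)−1);  °P = 259 − 259/SG_t;  cells = rate·(V+V_w)·°P
V_w = 24.1·((1.1−1)/(1.047−1)−1) = 27.1766
V_final = 24.1 + 27.1766 = 51.2766
°P = 259 − 259/1.047 = 11.6266
cells = 1.13·51.2766·11.6266

673.6721 billion cells


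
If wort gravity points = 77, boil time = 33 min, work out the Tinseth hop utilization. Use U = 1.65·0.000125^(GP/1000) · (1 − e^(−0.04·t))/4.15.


bigness = 1.65·0.000125^(77/1000) = 0.8259
boil_factor = (1 − e^(−0.04·33))/4.15 = 0.1766
U = 0.8259 · 0.1766

0.1459


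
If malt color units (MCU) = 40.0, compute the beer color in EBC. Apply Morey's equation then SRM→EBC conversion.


SRM = 1.4922·MCU^0.6859;  EBC = SRM·1.97
SRM = 1.4922·40.0^0.6859 = 18.7361
EBC = 18.7361·1.97

36.9102 EBC


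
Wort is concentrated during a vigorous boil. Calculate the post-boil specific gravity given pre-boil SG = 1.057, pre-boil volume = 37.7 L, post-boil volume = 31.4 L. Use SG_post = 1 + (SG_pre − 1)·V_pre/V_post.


pts_pre = (1.057 − 1)·1000 = 57.0000
pts_post = 57.0000·37.7/31.4 = 68.4363
SG_post = 1 + 68.4363/1000

1.0684


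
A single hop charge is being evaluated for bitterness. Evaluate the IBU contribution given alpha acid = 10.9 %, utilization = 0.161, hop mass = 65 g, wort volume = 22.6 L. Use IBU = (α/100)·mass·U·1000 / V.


IBU = (10.9/100)·65·0.161·1000 / 22.6

50.4728 IBU


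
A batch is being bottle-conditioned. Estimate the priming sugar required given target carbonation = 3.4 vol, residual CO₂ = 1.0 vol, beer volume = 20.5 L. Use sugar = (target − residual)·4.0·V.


sugar = (3.4 − 1.0)·4.0·20.5

196.8000 g


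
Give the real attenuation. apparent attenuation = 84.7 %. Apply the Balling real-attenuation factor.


RA = AA · 0.8192
RA = 84.7 · 0.8192

69.3862 %


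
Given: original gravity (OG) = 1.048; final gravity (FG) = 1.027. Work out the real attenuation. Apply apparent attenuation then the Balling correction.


AA = (OG−FG)/(OG−1)·100;  RA = AA·0.8192
AA = (1.048 − 1.027)/(1.048 − 1)·100 = 43.7500
RA = 43.7500·0.8192

35.8400 %


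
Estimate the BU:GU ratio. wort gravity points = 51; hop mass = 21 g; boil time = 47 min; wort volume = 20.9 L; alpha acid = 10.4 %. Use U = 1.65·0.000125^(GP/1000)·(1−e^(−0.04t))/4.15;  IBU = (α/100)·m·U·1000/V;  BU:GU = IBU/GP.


U = 1.65·0.000125^(51/1000)·(1−e^(−0.04·47))/4.15 = 0.2130
IBU = (10.4/100)·21·0.2130·1000/20.9 = 22.2627
BU:GU = 22.2627/51

0.4365


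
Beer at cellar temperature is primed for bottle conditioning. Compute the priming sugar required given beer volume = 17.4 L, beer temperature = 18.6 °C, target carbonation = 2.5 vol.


residual = 14.695·(0.01821 + 0.09011·e^(−0.04·T));  sugar = (target − residual)·4.0·V
residual = 14.695·(0.01821 + 0.09011·e^(−0.04·18.6)) = 0.8969
sugar = (2.5 − 0.8969)·4.0·17.4

111.5791 g


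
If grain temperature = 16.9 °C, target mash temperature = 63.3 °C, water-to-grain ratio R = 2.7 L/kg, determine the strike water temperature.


T_strike = (0.41/R)·(T_mash − T_grain) + T_mash
T_strike = (0.41/2.7)·(63.3 − 16.9) + 63.3

70.3459 °C


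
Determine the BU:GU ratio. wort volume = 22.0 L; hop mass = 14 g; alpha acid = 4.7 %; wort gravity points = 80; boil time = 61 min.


U = 1.65·0.000125^(GP/1000)·(1−e^(−0.04t))/4.15;  IBU = (α/100)·m·U·1000/V;  BU:GU = IBU/GP
U = 1.65·0.000125^(80/1000)·(1−e^(−0.04·61))/4.15 = 0.1768
IBU = (4.7/100)·14·0.1768·1000/22.0 = 5.2892
BU:GU = 5.2892/80

0.0661


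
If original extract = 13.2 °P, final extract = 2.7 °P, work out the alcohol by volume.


SG = 259/(259 − P);  ABV = (OG − FG)·131.25
OG = 259/(259 − 13.2) = 1.0537
FG = 259/(259 − 2.7) = 1.0105
ABV = (1.0537 − 1.0105)·131.25

5.6658 % ABV


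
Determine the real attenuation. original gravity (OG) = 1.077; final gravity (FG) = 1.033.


AA = (OG−FG)/(OG−1)·100;  RA = AA·0.8192
AA = (1.077 − 1.033)/(1.077 − 1)·100 = 57.1429
RA = 57.1429·0.8192

46.8114 %


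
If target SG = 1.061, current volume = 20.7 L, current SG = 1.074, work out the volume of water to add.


V_water = V·((SG_curr − 1)/(SG_target − 1) − 1)
V_water = 20.7·((1.074 − 1)/(1.061 − 1) − 1)

4.4115 L


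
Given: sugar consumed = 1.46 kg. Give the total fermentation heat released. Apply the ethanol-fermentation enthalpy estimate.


Q = m_sugar · 590 kJ/kg
Q = 1.46 · 590

861.4000 kJ


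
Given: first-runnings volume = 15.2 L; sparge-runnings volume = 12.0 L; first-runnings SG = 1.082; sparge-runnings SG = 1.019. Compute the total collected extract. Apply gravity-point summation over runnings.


total = Σ (SG_i − 1)·1000·V_i
first = (1.082 − 1)·1000·15.2 = 1246.4000
sparge = (1.019 − 1)·1000·12.0 = 228.0000
total = 1246.4000 + 228.0000

1474.4000 gravity·L


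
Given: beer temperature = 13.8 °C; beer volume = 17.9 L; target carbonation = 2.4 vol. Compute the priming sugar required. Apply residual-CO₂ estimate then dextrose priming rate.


residual = 14.695·(0.01821 + 0.09011·e^(−0.04·T));  sugar = (target − residual)·4.0·V
residual = 14.695·(0.01821 + 0.09011·e^(−0.04·13.8)) = 1.0300
sugar = (2.4 − 1.0300)·4.0·17.9

98.0886 g


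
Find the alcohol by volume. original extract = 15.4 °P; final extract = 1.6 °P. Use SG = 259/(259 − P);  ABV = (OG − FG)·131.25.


OG = 259/(259 − 15.4) = 1.0632
FG = 259/(259 − 1.6) = 1.0062
ABV = (1.0632 − 1.0062)·131.25

7.4816 % ABV


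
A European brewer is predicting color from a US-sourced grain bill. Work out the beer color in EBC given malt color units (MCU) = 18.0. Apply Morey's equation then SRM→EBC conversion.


SRM = 1.4922·MCU^0.6859;  EBC = SRM·1.97
SRM = 1.4922·18.0^0.6859 = 10.8347
EBC = 10.8347·1.97

21.3444 EBC


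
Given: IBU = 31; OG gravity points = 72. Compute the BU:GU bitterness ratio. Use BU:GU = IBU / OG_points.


BU:GU = 31 / 72

0.4306


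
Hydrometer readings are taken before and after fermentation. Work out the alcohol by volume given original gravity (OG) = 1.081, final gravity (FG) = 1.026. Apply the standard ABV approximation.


ABV = (OG − FG) · 131.25
ABV = (1.081 − 1.026) · 131.25

7.2187 % ABV


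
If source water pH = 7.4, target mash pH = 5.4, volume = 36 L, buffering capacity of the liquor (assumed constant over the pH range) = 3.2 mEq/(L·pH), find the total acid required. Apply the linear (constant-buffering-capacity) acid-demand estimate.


acid = buffering capacity · (pH_source − pH_target) · V
acid = 3.2 · (7.4 − 5.4) · 36

230.4000 mEq


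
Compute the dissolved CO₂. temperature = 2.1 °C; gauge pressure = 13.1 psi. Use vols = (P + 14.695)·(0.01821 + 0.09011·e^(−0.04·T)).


vols = (13.1 + 14.695)·(0.01821 + 0.09011·e^(−0.04·2.1))

2.8090 volumes


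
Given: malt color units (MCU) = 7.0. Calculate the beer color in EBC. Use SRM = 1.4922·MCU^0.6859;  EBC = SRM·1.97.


SRM = 1.4922·7.0^0.6859 = 5.6687
EBC = 5.6687·1.97

11.1672 EBC


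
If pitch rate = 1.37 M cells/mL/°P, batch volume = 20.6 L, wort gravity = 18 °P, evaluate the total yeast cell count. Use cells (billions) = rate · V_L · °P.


cells = 1.37 · 20.6 · 18

507.9960 billion cells


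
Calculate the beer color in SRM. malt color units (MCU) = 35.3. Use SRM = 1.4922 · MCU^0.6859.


SRM = 1.4922 · 35.3^0.6859

17.1967 SRM


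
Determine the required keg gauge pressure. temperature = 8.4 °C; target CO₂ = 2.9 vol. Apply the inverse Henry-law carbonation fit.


psi = vols/(0.01821 + 0.09011·e^(−0.04·T)) − 14.695
psi = 2.9/(0.01821 + 0.09011·e^(−0.04·8.4)) − 14.695

20.4120 psi


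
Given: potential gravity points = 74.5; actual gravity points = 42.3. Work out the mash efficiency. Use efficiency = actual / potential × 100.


efficiency = 42.3 / 74.5 × 100

56.7785 %


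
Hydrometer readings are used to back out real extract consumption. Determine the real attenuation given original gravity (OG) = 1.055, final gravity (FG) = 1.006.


AA = (OG−FG)/(OG−1)·100;  RA = AA·0.8192
AA = (1.055 − 1.006)/(1.055 − 1)·100 = 89.0909
RA = 89.0909·0.8192

72.9833 %


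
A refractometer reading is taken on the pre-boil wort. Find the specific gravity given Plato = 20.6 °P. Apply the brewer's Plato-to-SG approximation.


SG = 259/(259 − P)
SG = 259/(259 − 20.6)

1.0864


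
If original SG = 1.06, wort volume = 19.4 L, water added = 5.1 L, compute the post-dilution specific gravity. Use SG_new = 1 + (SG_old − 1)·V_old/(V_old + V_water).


pts = (1.06 − 1)·1000·19.4/(19.4 + 5.1) = 47.5102
SG_new = 1 + 47.5102/1000

1.0475


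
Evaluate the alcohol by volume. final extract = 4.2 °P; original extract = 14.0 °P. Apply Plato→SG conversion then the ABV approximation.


SG = 259/(259 − P);  ABV = (OG − FG)·131.25
OG = 259/(259 − 14.0) = 1.0571
FG = 259/(259 − 4.2) = 1.0165
ABV = (1.0571 − 1.0165)·131.25

5.3365 % ABV


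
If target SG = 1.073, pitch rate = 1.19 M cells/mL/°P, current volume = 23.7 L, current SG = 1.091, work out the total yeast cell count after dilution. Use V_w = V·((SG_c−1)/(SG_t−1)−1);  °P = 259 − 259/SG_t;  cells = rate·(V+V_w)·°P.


V_w = 23.7·((1.091−1)/(1.073−1)−1) = 5.8438
V_final = 23.7 + 5.8438 = 29.5438
°P = 259 − 259/1.073 = 17.6207
cells = 1.19·29.5438·17.6207

619.4935 billion cells


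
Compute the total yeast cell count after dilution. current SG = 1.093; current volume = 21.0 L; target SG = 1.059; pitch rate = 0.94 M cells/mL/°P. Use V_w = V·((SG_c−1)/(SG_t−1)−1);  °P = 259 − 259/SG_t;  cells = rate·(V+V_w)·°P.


V_w = 21.0·((1.093−1)/(1.059−1)−1) = 12.1017
V_final = 21.0 + 12.1017 = 33.1017
°P = 259 − 259/1.059 = 14.4297
cells = 0.94·33.1017·14.4297

448.9871 billion cells


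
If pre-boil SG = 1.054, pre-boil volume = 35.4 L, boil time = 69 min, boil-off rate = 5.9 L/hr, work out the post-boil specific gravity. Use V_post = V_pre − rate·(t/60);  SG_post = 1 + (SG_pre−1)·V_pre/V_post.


V_post = 35.4 − 5.9·(69/60) = 28.6150
SG_post = 1 + (1.054 − 1)·35.4/28.6150

1.0668


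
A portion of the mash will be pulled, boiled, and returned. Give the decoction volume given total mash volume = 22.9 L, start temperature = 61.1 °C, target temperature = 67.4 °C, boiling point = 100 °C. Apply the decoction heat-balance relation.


V_dec = V_total·(T_target − T_start)/(T_boil − T_start)
V_dec = 22.9·(67.4 − 61.1)/(100 − 61.1)

3.7087 L


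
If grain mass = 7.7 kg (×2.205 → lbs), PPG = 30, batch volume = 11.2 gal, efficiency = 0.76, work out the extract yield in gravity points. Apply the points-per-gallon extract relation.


points = lbs × PPG × eff / vol
lbs = 7.7 × 2.205 = 16.9785
points = 16.9785 × 30 × 0.76 / 11.2

34.5634 points


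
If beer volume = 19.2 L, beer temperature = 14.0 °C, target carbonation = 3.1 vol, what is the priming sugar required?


residual = 14.695·(0.01821 + 0.09011·e^(−0.04·T));  sugar = (target − residual)·4.0·V
residual = 14.695·(0.01821 + 0.09011·e^(−0.04·14.0)) = 1.0240
sugar = (3.1 − 1.0240)·4.0·19.2

159.4390 g


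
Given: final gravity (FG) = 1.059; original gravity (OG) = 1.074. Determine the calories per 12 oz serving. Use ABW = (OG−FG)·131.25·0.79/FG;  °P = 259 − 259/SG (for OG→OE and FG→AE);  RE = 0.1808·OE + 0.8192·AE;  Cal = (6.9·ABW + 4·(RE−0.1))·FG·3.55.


ABW = (1.074 − 1.059)·131.25·0.79/1.059 = 1.4687
OE = 259 − 259/1.074 = 17.8454 °P
AE = 259 − 259/1.059 = 14.4297 °P
RE = 0.1808·17.8454 + 0.8192·14.4297 = 15.0472 °P
Cal = (6.9·1.4687 + 4·(15.0472−0.1))·1.059·3.55

262.8708 kcal


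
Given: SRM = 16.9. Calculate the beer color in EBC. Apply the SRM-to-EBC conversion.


EBC = SRM · 1.97
EBC = 16.9 · 1.97

33.2930 EBC


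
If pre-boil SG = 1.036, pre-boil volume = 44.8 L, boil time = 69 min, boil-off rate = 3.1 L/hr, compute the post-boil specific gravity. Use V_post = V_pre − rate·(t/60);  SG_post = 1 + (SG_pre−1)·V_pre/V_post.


V_post = 44.8 − 3.1·(69/60) = 41.2350
SG_post = 1 + (1.036 − 1)·44.8/41.2350

1.0391


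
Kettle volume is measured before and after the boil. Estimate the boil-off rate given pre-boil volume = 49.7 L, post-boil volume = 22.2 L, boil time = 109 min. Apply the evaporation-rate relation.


rate = (V_pre − V_post) / (t_min/60)
rate = (49.7 − 22.2) / (109/60)

15.1376 L/hr


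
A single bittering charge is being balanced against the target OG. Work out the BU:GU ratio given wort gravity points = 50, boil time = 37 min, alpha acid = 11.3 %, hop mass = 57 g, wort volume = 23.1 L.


U = 1.65·0.000125^(GP/1000)·(1−e^(−0.04t))/4.15;  IBU = (α/100)·m·U·1000/V;  BU:GU = IBU/GP
U = 1.65·0.000125^(50/1000)·(1−e^(−0.04·37))/4.15 = 0.1959
IBU = (11.3/100)·57·0.1959·1000/23.1 = 54.6316
BU:GU = 54.6316/50

1.0926


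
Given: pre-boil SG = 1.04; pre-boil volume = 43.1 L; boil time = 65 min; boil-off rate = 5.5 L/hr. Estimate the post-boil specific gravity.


V_post = V_pre − rate·(t/60);  SG_post = 1 + (SG_pre−1)·V_pre/V_post
V_post = 43.1 − 5.5·(65/60) = 37.1417
SG_post = 1 + (1.04 − 1)·43.1/37.1417

1.0464


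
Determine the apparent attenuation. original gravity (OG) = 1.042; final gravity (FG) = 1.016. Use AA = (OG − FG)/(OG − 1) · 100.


AA = (1.042 − 1.016)/(1.042 − 1) · 100

61.9048 %


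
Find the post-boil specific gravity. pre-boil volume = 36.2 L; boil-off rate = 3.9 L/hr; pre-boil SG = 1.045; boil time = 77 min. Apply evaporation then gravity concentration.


V_post = V_pre − rate·(t/60);  SG_post = 1 + (SG_pre−1)·V_pre/V_post
V_post = 36.2 − 3.9·(77/60) = 31.1950
SG_post = 1 + (1.045 − 1)·36.2/31.1950

1.0522


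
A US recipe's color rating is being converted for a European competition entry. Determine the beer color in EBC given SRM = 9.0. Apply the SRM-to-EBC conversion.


EBC = SRM · 1.97
EBC = 9.0 · 1.97

17.7300 EBC


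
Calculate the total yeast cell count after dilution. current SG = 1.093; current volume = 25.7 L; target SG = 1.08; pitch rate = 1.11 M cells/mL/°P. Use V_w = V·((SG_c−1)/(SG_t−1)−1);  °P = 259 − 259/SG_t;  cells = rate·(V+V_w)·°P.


V_w = 25.7·((1.093−1)/(1.08−1)−1) = 4.1762
V_final = 25.7 + 4.1762 = 29.8762
°P = 259 − 259/1.08 = 19.1852
cells = 1.11·29.8762·19.1852

636.2313 billion cells


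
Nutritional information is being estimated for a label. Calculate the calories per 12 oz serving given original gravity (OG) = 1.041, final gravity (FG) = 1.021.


ABW = (OG−FG)·131.25·0.79/FG;  °P = 259 − 259/SG (for OG→OE and FG→AE);  RE = 0.1808·OE + 0.8192·AE;  Cal = (6.9·ABW + 4·(RE−0.1))·FG·3.55
ABW = (1.041 − 1.021)·131.25·0.79/1.021 = 2.0311
OE = 259 − 259/1.041 = 10.2008 °P
AE = 259 − 259/1.021 = 5.3271 °P
RE = 0.1808·10.2008 + 0.8192·5.3271 = 6.2083 °P
Cal = (6.9·2.0311 + 4·(6.2083−0.1))·1.021·3.55

139.3556 kcal


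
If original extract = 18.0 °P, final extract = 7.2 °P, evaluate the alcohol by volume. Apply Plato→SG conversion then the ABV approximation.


SG = 259/(259 − P);  ABV = (OG − FG)·131.25
OG = 259/(259 − 18.0) = 1.0747
FG = 259/(259 − 7.2) = 1.0286
ABV = (1.0747 − 1.0286)·131.25

6.0499 % ABV


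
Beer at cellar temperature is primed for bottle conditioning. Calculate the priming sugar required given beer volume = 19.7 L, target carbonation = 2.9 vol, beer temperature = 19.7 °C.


residual = 14.695·(0.01821 + 0.09011·e^(−0.04·T));  sugar = (target − residual)·4.0·V
residual = 14.695·(0.01821 + 0.09011·e^(−0.04·19.7)) = 0.8698
sugar = (2.9 − 0.8698)·4.0·19.7

159.9825 g


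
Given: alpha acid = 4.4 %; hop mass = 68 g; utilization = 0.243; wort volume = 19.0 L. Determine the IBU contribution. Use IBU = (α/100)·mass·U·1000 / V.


IBU = (4.4/100)·68·0.243·1000 / 19.0

38.2661 IBU


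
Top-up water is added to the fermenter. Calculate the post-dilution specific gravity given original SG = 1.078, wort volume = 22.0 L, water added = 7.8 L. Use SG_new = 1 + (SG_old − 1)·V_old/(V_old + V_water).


pts = (1.078 − 1)·1000·22.0/(22.0 + 7.8) = 57.5839
SG_new = 1 + 57.5839/1000

1.0576


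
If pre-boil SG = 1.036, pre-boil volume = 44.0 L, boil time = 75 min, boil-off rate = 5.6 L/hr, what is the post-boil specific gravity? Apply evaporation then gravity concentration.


V_post = V_pre − rate·(t/60);  SG_post = 1 + (SG_pre−1)·V_pre/V_post
V_post = 44.0 − 5.6·(75/60) = 37.0000
SG_post = 1 + (1.036 − 1)·44.0/37.0000

1.0428


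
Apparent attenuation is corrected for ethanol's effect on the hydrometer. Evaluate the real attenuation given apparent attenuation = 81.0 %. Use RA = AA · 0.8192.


RA = 81.0 · 0.8192

66.3552 %


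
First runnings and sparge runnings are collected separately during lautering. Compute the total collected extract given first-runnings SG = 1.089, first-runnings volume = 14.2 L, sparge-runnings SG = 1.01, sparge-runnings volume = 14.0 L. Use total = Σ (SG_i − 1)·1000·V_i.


first = (1.089 − 1)·1000·14.2 = 1263.8000
sparge = (1.01 − 1)·1000·14.0 = 140.0000
total = 1263.8000 + 140.0000

1403.8000 gravity·L


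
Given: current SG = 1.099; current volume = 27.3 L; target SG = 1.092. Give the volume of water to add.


V_water = V·((SG_curr − 1)/(SG_target − 1) − 1)
V_water = 27.3·((1.099 − 1)/(1.092 − 1) − 1)

2.0772 L


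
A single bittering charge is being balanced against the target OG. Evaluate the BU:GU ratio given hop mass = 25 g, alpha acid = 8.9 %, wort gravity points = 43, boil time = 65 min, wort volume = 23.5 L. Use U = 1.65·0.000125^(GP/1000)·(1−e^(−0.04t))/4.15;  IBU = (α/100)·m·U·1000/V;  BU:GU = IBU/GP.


U = 1.65·0.000125^(43/1000)·(1−e^(−0.04·65))/4.15 = 0.2501
IBU = (8.9/100)·25·0.2501·1000/23.5 = 23.6782
BU:GU = 23.6782/43

0.5507


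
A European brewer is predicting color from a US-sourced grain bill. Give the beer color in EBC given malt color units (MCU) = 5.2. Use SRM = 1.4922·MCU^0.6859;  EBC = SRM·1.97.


SRM = 1.4922·5.2^0.6859 = 4.6231
EBC = 4.6231·1.97

9.1075 EBC


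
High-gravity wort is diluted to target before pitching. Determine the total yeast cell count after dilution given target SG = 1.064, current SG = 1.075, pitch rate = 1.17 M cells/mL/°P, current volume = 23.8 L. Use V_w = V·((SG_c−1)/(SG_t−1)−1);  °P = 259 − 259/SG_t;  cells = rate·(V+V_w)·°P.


V_w = 23.8·((1.075−1)/(1.064−1)−1) = 4.0906
V_final = 23.8 + 4.0906 = 27.8906
°P = 259 − 259/1.064 = 15.5789
cells = 1.17·27.8906·15.5789

508.3727 billion cells


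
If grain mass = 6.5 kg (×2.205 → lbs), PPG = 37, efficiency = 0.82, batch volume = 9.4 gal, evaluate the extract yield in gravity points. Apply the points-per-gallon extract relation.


points = lbs × PPG × eff / vol
lbs = 6.5 × 2.205 = 14.3325
points = 14.3325 × 37 × 0.82 / 9.4

46.2604 points


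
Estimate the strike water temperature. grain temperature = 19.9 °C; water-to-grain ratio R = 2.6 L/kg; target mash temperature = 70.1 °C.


T_strike = (0.41/R)·(T_mash − T_grain) + T_mash
T_strike = (0.41/2.6)·(70.1 − 19.9) + 70.1

78.0162 °C


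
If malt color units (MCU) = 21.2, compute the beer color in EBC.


SRM = 1.4922·MCU^0.6859;  EBC = SRM·1.97
SRM = 1.4922·21.2^0.6859 = 12.1216
EBC = 12.1216·1.97

23.8796 EBC


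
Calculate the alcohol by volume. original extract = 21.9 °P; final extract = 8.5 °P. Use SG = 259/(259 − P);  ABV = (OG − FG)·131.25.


OG = 259/(259 − 21.9) = 1.0924
FG = 259/(259 − 8.5) = 1.0339
ABV = (1.0924 − 1.0339)·131.25

7.6695 % ABV


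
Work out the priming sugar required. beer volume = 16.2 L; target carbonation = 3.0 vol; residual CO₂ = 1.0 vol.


sugar = (target − residual)·4.0·V
sugar = (3.0 − 1.0)·4.0·16.2

129.6000 g


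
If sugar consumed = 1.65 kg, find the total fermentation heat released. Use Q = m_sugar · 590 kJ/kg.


Q = 1.65 · 590

973.5000 kJ


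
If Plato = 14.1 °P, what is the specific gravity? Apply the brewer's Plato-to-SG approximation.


SG = 259/(259 − P)
SG = 259/(259 − 14.1)

1.0576


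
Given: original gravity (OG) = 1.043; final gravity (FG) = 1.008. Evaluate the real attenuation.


AA = (OG−FG)/(OG−1)·100;  RA = AA·0.8192
AA = (1.043 − 1.008)/(1.043 − 1)·100 = 81.3953
RA = 81.3953·0.8192

66.6791 %


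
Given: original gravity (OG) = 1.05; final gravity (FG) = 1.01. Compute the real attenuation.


AA = (OG−FG)/(OG−1)·100;  RA = AA·0.8192
AA = (1.05 − 1.01)/(1.05 − 1)·100 = 80.0000
RA = 80.0000·0.8192

65.5360 %


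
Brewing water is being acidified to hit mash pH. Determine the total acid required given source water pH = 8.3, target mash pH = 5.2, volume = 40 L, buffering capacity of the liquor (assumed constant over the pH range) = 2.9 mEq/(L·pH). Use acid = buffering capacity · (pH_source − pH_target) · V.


acid = 2.9 · (8.3 − 5.2) · 40

359.6000 mEq


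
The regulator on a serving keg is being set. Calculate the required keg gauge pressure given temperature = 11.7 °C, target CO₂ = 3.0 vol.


psi = vols/(0.01821 + 0.09011·e^(−0.04·T)) − 14.695
psi = 3.0/(0.01821 + 0.09011·e^(−0.04·11.7)) − 14.695

25.4970 psi


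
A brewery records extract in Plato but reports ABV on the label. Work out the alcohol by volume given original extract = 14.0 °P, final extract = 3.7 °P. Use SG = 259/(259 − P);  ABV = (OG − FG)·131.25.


OG = 259/(259 − 14.0) = 1.0571
FG = 259/(259 − 3.7) = 1.0145
ABV = (1.0571 − 1.0145)·131.25

5.5978 % ABV


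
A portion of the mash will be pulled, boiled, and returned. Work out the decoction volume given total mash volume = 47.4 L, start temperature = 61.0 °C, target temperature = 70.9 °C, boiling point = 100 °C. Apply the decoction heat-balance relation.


V_dec = V_total·(T_target − T_start)/(T_boil − T_start)
V_dec = 47.4·(70.9 − 61.0)/(100 − 61.0)

12.0323 L


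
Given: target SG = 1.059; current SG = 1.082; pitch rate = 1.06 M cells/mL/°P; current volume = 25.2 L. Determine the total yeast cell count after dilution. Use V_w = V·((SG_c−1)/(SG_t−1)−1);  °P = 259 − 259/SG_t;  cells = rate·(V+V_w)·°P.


V_w = 25.2·((1.082−1)/(1.059−1)−1) = 9.8237
V_final = 25.2 + 9.8237 = 35.0237
°P = 259 − 259/1.059 = 14.4297
cells = 1.06·35.0237·14.4297

535.7030 billion cells


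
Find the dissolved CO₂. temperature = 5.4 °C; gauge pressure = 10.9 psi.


vols = (P + 14.695)·(0.01821 + 0.09011·e^(−0.04·T))
vols = (10.9 + 14.695)·(0.01821 + 0.09011·e^(−0.04·5.4))

2.3244 volumes


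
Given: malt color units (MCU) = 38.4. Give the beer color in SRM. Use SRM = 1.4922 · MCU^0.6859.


SRM = 1.4922 · 38.4^0.6859

18.2188 SRM


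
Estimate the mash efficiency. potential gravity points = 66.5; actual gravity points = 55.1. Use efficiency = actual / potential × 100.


efficiency = 55.1 / 66.5 × 100

82.8571 %


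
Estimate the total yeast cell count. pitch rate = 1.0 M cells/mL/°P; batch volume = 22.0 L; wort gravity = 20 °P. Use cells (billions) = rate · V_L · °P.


cells = 1.0 · 22.0 · 20

440.0000 billion cells


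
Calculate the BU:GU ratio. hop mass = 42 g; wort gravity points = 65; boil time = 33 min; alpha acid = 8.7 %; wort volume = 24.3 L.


U = 1.65·0.000125^(GP/1000)·(1−e^(−0.04t))/4.15;  IBU = (α/100)·m·U·1000/V;  BU:GU = IBU/GP
U = 1.65·0.000125^(65/1000)·(1−e^(−0.04·33))/4.15 = 0.1625
IBU = (8.7/100)·42·0.1625·1000/24.3 = 24.4299
BU:GU = 24.4299/65

0.3758


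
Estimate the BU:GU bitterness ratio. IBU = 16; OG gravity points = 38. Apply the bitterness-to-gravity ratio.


BU:GU = IBU / OG_points
BU:GU = 16 / 38

0.4211


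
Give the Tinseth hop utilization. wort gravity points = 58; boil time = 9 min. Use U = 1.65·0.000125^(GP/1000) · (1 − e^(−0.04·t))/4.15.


bigness = 1.65·0.000125^(58/1000) = 0.9797
boil_factor = (1 − e^(−0.04·9))/4.15 = 0.0728
U = 0.9797 · 0.0728

0.0714


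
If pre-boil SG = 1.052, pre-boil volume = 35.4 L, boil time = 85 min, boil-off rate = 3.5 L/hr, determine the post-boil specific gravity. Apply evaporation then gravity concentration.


V_post = V_pre − rate·(t/60);  SG_post = 1 + (SG_pre−1)·V_pre/V_post
V_post = 35.4 − 3.5·(85/60) = 30.4417
SG_post = 1 + (1.052 − 1)·35.4/30.4417

1.0605


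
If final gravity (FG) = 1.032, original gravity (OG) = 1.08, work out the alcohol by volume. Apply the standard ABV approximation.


ABV = (OG − FG) · 131.25
ABV = (1.08 − 1.032) · 131.25

6.3000 % ABV


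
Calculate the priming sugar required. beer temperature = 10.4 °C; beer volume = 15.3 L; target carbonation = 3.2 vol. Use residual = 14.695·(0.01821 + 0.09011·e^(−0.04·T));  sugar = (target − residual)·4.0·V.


residual = 14.695·(0.01821 + 0.09011·e^(−0.04·10.4)) = 1.1411
sugar = (3.2 − 1.1411)·4.0·15.3

126.0033 g


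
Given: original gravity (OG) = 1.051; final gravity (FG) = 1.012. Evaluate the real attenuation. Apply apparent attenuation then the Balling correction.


AA = (OG−FG)/(OG−1)·100;  RA = AA·0.8192
AA = (1.051 − 1.012)/(1.051 − 1)·100 = 76.4706
RA = 76.4706·0.8192

62.6447 %


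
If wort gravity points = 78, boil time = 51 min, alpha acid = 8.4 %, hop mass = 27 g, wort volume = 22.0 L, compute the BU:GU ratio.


U = 1.65·0.000125^(GP/1000)·(1−e^(−0.04t))/4.15;  IBU = (α/100)·m·U·1000/V;  BU:GU = IBU/GP
U = 1.65·0.000125^(78/1000)·(1−e^(−0.04·51))/4.15 = 0.1716
IBU = (8.4/100)·27·0.1716·1000/22.0 = 17.6897
BU:GU = 17.6897/78

0.2268


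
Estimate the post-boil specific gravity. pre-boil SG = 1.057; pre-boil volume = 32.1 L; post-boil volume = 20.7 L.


SG_post = 1 + (SG_pre − 1)·V_pre/V_post
pts_pre = (1.057 − 1)·1000 = 57.0000
pts_post = 57.0000·32.1/20.7 = 88.3913
SG_post = 1 + 88.3913/1000

1.0884


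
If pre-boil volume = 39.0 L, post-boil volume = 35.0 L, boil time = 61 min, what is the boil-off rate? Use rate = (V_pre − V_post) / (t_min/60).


rate = (39.0 − 35.0) / (61/60)

3.9344 L/hr


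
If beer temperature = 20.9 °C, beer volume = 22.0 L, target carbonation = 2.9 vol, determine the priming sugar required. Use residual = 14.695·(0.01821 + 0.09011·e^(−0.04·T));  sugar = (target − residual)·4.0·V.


residual = 14.695·(0.01821 + 0.09011·e^(−0.04·20.9)) = 0.8415
sugar = (2.9 − 0.8415)·4.0·22.0

181.1442 g


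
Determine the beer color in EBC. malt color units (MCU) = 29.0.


SRM = 1.4922·MCU^0.6859;  EBC = SRM·1.97
SRM = 1.4922·29.0^0.6859 = 15.0275
EBC = 15.0275·1.97

29.6041 EBC


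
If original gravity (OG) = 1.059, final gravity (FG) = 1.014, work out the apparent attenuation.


AA = (OG − FG)/(OG − 1) · 100
AA = (1.059 − 1.014)/(1.059 − 1) · 100

76.2712 %


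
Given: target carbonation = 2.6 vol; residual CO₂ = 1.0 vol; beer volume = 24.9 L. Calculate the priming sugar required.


sugar = (target − residual)·4.0·V
sugar = (2.6 − 1.0)·4.0·24.9

159.3600 g


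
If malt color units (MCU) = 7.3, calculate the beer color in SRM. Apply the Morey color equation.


SRM = 1.4922 · MCU^0.6859
SRM = 1.4922 · 7.3^0.6859

5.8342 SRM


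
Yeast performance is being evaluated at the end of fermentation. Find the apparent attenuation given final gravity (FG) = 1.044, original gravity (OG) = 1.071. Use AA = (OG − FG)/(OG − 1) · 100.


AA = (1.071 − 1.044)/(1.071 − 1) · 100

38.0282 %


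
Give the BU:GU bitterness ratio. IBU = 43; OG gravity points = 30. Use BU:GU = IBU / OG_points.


BU:GU = 43 / 30

1.4333


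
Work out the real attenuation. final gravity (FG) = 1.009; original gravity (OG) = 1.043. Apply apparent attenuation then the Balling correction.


AA = (OG−FG)/(OG−1)·100;  RA = AA·0.8192
AA = (1.043 − 1.009)/(1.043 − 1)·100 = 79.0698
RA = 79.0698·0.8192

64.7740 %


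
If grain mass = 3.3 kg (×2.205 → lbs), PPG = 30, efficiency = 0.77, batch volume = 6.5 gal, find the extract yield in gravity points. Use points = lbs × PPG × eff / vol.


lbs = 3.3 × 2.205 = 7.2765
points = 7.2765 × 30 × 0.77 / 6.5

25.8596 points


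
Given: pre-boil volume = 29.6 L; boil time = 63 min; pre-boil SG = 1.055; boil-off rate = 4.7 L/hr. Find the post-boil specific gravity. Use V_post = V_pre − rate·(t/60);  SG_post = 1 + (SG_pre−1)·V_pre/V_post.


V_post = 29.6 − 4.7·(63/60) = 24.6650
SG_post = 1 + (1.055 − 1)·29.6/24.6650

1.0660


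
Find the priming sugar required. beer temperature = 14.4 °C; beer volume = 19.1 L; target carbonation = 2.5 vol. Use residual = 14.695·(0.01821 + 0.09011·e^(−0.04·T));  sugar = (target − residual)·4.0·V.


residual = 14.695·(0.01821 + 0.09011·e^(−0.04·14.4)) = 1.0120
sugar = (2.5 − 1.0120)·4.0·19.1

113.6858 g


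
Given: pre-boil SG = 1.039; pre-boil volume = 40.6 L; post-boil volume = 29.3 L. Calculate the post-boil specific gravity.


SG_post = 1 + (SG_pre − 1)·V_pre/V_post
pts_pre = (1.039 − 1)·1000 = 39.0000
pts_post = 39.0000·40.6/29.3 = 54.0410
SG_post = 1 + 54.0410/1000

1.0540


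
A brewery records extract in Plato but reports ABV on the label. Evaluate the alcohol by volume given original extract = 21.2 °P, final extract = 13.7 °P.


SG = 259/(259 − P);  ABV = (OG − FG)·131.25
OG = 259/(259 − 21.2) = 1.0892
FG = 259/(259 − 13.7) = 1.0558
ABV = (1.0892 − 1.0558)·131.25

4.3707 % ABV


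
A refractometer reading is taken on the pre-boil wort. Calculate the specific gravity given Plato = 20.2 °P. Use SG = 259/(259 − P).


SG = 259/(259 − 20.2)

1.0846


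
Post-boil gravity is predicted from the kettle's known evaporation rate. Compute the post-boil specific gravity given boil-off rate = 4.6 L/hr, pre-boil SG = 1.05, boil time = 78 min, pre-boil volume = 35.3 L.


V_post = V_pre − rate·(t/60);  SG_post = 1 + (SG_pre−1)·V_pre/V_post
V_post = 35.3 − 4.6·(78/60) = 29.3200
SG_post = 1 + (1.05 − 1)·35.3/29.3200

1.0602


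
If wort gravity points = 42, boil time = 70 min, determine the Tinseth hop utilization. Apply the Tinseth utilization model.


U = 1.65·0.000125^(GP/1000) · (1 − e^(−0.04·t))/4.15
bigness = 1.65·0.000125^(42/1000) = 1.1312
boil_factor = (1 − e^(−0.04·70))/4.15 = 0.2263
U = 1.1312 · 0.2263

0.2560


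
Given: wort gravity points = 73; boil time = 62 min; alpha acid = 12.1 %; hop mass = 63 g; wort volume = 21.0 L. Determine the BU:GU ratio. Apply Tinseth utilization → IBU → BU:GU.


U = 1.65·0.000125^(GP/1000)·(1−e^(−0.04t))/4.15;  IBU = (α/100)·m·U·1000/V;  BU:GU = IBU/GP
U = 1.65·0.000125^(73/1000)·(1−e^(−0.04·62))/4.15 = 0.1890
IBU = (12.1/100)·63·0.1890·1000/21.0 = 68.6174
BU:GU = 68.6174/73

0.9400


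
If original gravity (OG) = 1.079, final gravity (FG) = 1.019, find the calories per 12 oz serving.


ABW = (OG−FG)·131.25·0.79/FG;  °P = 259 − 259/SG (for OG→OE and FG→AE);  RE = 0.1808·OE + 0.8192·AE;  Cal = (6.9·ABW + 4·(RE−0.1))·FG·3.55
ABW = (1.079 − 1.019)·131.25·0.79/1.019 = 6.1053
OE = 259 − 259/1.079 = 18.9629 °P
AE = 259 − 259/1.019 = 4.8292 °P
RE = 0.1808·18.9629 + 0.8192·4.8292 = 7.3846 °P
Cal = (6.9·6.1053 + 4·(7.3846−0.1))·1.019·3.55

257.7964 kcal


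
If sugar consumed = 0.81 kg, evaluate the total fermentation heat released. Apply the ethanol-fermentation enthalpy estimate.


Q = m_sugar · 590 kJ/kg
Q = 0.81 · 590

477.9000 kJ


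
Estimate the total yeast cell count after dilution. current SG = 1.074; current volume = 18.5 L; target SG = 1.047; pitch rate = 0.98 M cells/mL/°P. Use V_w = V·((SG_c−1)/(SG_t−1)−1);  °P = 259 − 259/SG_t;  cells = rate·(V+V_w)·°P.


V_w = 18.5·((1.074−1)/(1.047−1)−1) = 10.6277
V_final = 18.5 + 10.6277 = 29.1277
°P = 259 − 259/1.047 = 11.6266
cells = 0.98·29.1277·11.6266

331.8812 billion cells


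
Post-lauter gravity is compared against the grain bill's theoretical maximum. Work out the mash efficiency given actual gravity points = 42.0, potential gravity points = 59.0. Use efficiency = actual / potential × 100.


efficiency = 42.0 / 59.0 × 100

71.1864 %


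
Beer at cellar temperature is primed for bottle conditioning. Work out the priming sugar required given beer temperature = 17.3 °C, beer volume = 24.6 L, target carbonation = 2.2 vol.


residual = 14.695·(0.01821 + 0.09011·e^(−0.04·T));  sugar = (target − residual)·4.0·V
residual = 14.695·(0.01821 + 0.09011·e^(−0.04·17.3)) = 0.9304
sugar = (2.2 − 0.9304)·4.0·24.6

124.9248 g


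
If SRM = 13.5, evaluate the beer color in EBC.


EBC = SRM · 1.97
EBC = 13.5 · 1.97

26.5950 EBC


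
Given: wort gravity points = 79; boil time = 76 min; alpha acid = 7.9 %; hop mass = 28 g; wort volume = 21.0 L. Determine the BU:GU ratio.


U = 1.65·0.000125^(GP/1000)·(1−e^(−0.04t))/4.15;  IBU = (α/100)·m·U·1000/V;  BU:GU = IBU/GP
U = 1.65·0.000125^(79/1000)·(1−e^(−0.04·76))/4.15 = 0.1861
IBU = (7.9/100)·28·0.1861·1000/21.0 = 19.6051
BU:GU = 19.6051/79

0.2482
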